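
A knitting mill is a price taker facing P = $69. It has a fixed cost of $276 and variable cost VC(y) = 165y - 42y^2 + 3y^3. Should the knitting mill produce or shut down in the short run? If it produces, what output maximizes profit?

Strip out fixed cost: VC = 165y - 42y^2 + 3y^3. Then AVC = 165 - 42y + 3y^2 and MC = 165 - 84y + 9y^2.
AVC is minimized where dAVC/dy = -42 + 6y = 0, at y = 7; min AVC = 165 - 42·7 + 3·7^2 = $18.
P = $69 exceeds min AVC = $18, so the firm stays open.
P = MC gives 96 - 84y + 9y^2 = 0, with roots 4/3 and 8. Take the larger (rising MC): y* = 8.
Check: AVC at y = 8 is $21 ≤ P, so revenue covers variable cost.
Profit = P·y − TC = 69·8 − 444 = $108.

Produce at y = 8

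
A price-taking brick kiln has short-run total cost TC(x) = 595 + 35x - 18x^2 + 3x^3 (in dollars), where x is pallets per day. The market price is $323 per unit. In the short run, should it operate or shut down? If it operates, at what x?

Variable cost is VC = 35x - 18x^2 + 3x^3, so AVC = VC/x = 35 - 18x + 3x^2 and MC = dTC/dx = 35 - 36x + 9x^2.
AVC is minimized where dAVC/dx = -18 + 6x = 0, at x = 3; min AVC = 35 - 18·3 + 3·3^2 = $8.
Because $323 ≥ $8, revenue can cover variable cost; the firm operates.
P = MC gives -288 - 36x + 9x^2 = 0, with roots -4 and 8. Take the larger (rising MC): x* = 8.
Check: AVC at x = 8 is $83 ≤ P, so revenue covers variable cost.
Profit = P·x − TC = 323·8 − 1259 = $1325.

Produce at x = 8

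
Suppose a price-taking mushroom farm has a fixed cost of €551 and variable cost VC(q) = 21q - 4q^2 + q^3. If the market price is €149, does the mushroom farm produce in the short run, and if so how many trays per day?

Produce at q = 8

From TC, MC = TC'(q) = 21 - 8q + 3q^2 and AVC = VC/q = 21 - 4q + q^2.
AVC hits its minimum where MC = AVC, at q = 2, giving min AVC = 21 - 4·2 + 2^2 = €17.
P = €149 exceeds min AVC = €17, so the firm stays open.
Solving P = MC: -128 - 8q + 3q^2 = 0 ⇒ q = -16/3 or 8. On the upward-sloping branch, q* = 8.
Check: AVC at q = 8 is €53 ≤ P, so revenue covers variable cost.
Profit = P·q − TC = 149·8 − 975 = €217.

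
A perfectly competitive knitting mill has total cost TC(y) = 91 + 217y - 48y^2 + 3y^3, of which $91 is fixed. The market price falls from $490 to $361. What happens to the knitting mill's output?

AVC = 217 - 48y + 3y^2, minimized at y = 8 where min AVC = $25. MC = 217 - 96y + 9y^2.
With P = $490 above the shutdown price, P = MC gives y = 13.
At P = $361 ≥ min AVC, set P = MC: y = 12. The firm stays open but cuts output.

Output falls from 13 to 12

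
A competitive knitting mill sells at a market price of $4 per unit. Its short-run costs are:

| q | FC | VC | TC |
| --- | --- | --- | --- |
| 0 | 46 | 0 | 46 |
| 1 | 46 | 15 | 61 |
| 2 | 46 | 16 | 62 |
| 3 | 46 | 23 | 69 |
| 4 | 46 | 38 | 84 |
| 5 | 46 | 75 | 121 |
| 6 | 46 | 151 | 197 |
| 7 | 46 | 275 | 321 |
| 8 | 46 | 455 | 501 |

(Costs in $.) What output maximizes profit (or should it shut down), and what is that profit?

Compute π = P·q − TC at each output: q=0: -46; q=1: -57; q=2: -54; q=3: -57; q=4: -68; q=5: -101; q=6: -173; q=7: -293; q=8: -469.
Profit is highest at q = 0. Equivalently, the lowest AVC in the table is 23/3 ≈ $7.67 at q = 3, and P = $4 falls below it — price never covers variable cost, so the firm shuts down and loses only its fixed cost.

q = 0 (shut down); profit = -$46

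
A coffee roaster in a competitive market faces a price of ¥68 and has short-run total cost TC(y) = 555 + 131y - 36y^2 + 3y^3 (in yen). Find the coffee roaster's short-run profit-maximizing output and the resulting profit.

Profit = -¥261 at y = 7

AVC = 131 - 36y + 3y^2 has its minimum ¥23 at y = 6; price ¥68 clears that bar, so the firm operates.
With MC = 131 - 72y + 9y^2, P = MC on the upward-sloping part at y* = 7.
TR = 68·7 = 476. TC = 555 + 182 = 737. Profit = 476 − 737 = -¥261.
Shutting down would mean losing the fixed cost of ¥555, so operating at a loss of ¥261 is better by ¥294.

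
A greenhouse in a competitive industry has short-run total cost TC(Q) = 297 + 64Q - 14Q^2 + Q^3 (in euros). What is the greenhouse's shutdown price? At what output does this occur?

The firm shuts down when price falls below the minimum of average variable cost. AVC = VC/Q = 64 - 14Q + Q^2.
At the minimum of AVC, MC = AVC. MC = 64 - 28Q + 3Q^2; setting MC = AVC gives 2Q^2 - 14Q = 0, so Q = 7. min AVC = 15.
The firm shuts down for any P below €15.

€15 per unit, at Q = 7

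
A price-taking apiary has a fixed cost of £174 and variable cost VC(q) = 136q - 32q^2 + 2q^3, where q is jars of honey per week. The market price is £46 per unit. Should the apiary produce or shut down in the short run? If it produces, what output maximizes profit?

From TC, MC = TC'(q) = 136 - 64q + 6q^2 and AVC = VC/q = 136 - 32q + 2q^2.
The AVC parabola has its vertex at q = 32/4 = 8, where AVC = 136 - 32·8 + 2·8^2 = £8.
P = £46 exceeds min AVC = £8, so the firm stays open.
Set P = MC: 46 = 136 - 64q + 6q^2 → 90 - 64q + 6q^2 = 0. The roots are q = 5/3 and q = 9; the profit-maximizing output is on the rising part of MC, so q* = 9.
Check: AVC at q = 9 is £10 ≤ P, so revenue covers variable cost.
Profit = P·q − TC = 46·9 − 264 = £150.

Produce at q = 9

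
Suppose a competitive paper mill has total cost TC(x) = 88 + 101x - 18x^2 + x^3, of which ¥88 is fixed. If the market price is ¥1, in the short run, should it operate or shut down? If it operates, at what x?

Shut down

Variable cost is VC = 101x - 18x^2 + x^3, so AVC = VC/x = 101 - 18x + x^2 and MC = dTC/dx = 101 - 36x + 3x^2.
The AVC parabola has its vertex at x = 18/2 = 9, where AVC = 101 - 18·9 + 9^2 = ¥20.
With P < min AVC (¥1 < ¥20), every unit sold adds to the loss.
Shutting down limits the loss to fixed cost, ¥88.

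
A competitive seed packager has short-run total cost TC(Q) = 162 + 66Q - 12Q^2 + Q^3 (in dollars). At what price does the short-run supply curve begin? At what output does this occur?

$30 per unit, at Q = 6

Short-run supply begins at min AVC. From VC = 66Q - 12Q^2 + Q^3, AVC = 66 - 12Q + Q^2.
dAVC/dQ = -12 + 2Q = 0 gives Q = 6. min AVC = 66 - 12·6 + 6^2 = 30.
The firm shuts down for any P below $30.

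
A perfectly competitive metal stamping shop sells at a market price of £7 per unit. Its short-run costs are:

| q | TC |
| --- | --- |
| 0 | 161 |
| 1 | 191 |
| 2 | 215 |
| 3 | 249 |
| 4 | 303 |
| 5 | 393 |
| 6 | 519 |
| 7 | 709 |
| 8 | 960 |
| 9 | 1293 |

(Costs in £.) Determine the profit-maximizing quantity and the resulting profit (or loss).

q = 0 (shut down); profit = -£161

Tabulate TR − TC: q=0: -161; q=1: -184; q=2: -201; q=3: -228; q=4: -275; q=5: -358; q=6: -477; q=7: -660; q=8: -904; q=9: -1230.
Profit is highest at q = 0. Equivalently, the lowest AVC in the table is 54/2 ≈ £27 at q = 2, and P = £7 falls below it — price never covers variable cost, so the firm shuts down and loses only its fixed cost.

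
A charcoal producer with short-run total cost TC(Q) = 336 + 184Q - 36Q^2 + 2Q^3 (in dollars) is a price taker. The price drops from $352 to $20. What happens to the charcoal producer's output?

Output falls from 14 to 0 (the firm shuts down)

MC = 184 - 72Q + 6Q^2; the shutdown threshold is min AVC = $22 (at Q = 9).
At P = $352 ≥ min AVC, set P = MC on the rising branch: Q = 14.
At P = $20 < min AVC = $22, price no longer covers variable cost at any output, so the firm shuts down: Q = 0.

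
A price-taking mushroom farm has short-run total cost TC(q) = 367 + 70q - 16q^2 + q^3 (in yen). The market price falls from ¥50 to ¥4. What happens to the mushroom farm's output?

Output falls from 10 to 0 (the firm shuts down)

AVC = 70 - 16q + q^2, minimized at q = 8 where min AVC = ¥6. MC = 70 - 32q + 3q^2.
At P = ¥50 ≥ min AVC, set P = MC on the rising branch: q = 10.
At P = ¥4 < min AVC = ¥6, price no longer covers variable cost at any output, so the firm shuts down: q = 0.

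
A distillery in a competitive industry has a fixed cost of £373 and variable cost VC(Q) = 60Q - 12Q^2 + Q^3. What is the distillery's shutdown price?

£24 per unit

The firm shuts down when price falls below the minimum of average variable cost. AVC = VC/Q = 60 - 12Q + Q^2.
At the minimum of AVC, MC = AVC. MC = 60 - 24Q + 3Q^2; setting MC = AVC gives 2Q^2 - 12Q = 0, so Q = 6. min AVC = 24.
The firm shuts down for any P below £24.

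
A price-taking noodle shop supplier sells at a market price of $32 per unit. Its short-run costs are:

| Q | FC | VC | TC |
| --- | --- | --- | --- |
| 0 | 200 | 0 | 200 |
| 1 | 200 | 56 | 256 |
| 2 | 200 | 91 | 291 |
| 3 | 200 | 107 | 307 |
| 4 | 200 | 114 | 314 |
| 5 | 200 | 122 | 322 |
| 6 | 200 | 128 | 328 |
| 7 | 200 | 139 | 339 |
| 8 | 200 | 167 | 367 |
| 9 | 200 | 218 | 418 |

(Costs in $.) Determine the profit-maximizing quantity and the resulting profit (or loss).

Tabulate TR − TC: Q=0: -200; Q=1: -224; Q=2: -227; Q=3: -211; Q=4: -186; Q=5: -162; Q=6: -136; Q=7: -115; Q=8: -111; Q=9: -130.
Profit is maximized at Q = 8. AVC there is 167/8 = $20.88 ≤ P, so producing beats shutting down (which would give -$200).

Q = 8; profit = -$111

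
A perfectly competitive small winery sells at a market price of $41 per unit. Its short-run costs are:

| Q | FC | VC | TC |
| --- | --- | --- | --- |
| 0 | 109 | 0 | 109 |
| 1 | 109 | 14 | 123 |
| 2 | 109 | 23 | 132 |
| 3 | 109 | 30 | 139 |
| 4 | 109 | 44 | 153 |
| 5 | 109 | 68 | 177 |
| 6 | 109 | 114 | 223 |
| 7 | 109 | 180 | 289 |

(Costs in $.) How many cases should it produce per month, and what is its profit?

Profit at each row (π = 41Q − TC): Q=0: -109; Q=1: -82; Q=2: -50; Q=3: -16; Q=4: 11; Q=5: 28; Q=6: 23; Q=7: -2.
Profit is maximized at Q = 5. AVC there is 68/5 = $13.60 ≤ P, so producing beats shutting down (which would give -$109).

Q = 5; profit = $28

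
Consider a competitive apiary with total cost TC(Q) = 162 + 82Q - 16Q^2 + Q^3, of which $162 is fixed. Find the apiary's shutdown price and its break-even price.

Shutdown price = $18; break-even price = $37

AVC = 82 - 16Q + Q^2; minimized at Q = 8, giving min AVC = $18. That is the shutdown price.
ATC = 162/Q + 82 - 16Q + Q^2. Setting dATC/dQ = −162/Q^2 − 16 + 2Q = 0 gives Q = 9 (since 2·9^3 − 16·9^2 = 162).
min ATC = 162/9 + 82 − 16·9 + 9^2 = $37. That is the break-even price.
Between these two prices the firm operates at a loss; above $37 it earns a profit.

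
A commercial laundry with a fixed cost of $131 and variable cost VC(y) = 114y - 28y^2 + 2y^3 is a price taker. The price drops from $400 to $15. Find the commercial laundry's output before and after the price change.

Output falls from 13 to 0 (the firm shuts down)

MC = 114 - 56y + 6y^2; the shutdown threshold is min AVC = $16 (at y = 7).
At P = $400 ≥ min AVC, set P = MC on the rising branch: y = 13.
At P = $15 < min AVC = $16, price no longer covers variable cost at any output, so the firm shuts down: y = 0.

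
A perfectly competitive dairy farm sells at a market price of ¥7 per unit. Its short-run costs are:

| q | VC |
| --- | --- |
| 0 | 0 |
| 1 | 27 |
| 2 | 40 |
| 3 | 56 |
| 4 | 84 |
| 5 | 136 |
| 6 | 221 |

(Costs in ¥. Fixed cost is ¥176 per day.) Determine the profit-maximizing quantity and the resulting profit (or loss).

Tabulate TR − TC: q=0: -176; q=1: -196; q=2: -202; q=3: -211; q=4: -232; q=5: -277; q=6: -355.
Profit is highest at q = 0. Equivalently, the lowest AVC in the table is 56/3 ≈ ¥18.67 at q = 3, and P = ¥7 falls below it — price never covers variable cost, so the firm shuts down and loses only its fixed cost.

q = 0 (shut down); profit = -¥176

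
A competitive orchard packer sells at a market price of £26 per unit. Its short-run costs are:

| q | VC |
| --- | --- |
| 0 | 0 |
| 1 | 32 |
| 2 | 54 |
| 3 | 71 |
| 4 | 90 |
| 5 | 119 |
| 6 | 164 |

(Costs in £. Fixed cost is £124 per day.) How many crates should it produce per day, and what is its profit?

q = 4; profit = -£110

Compute π = P·q − TC at each output: q=0: -124; q=1: -130; q=2: -126; q=3: -117; q=4: -110; q=5: -113; q=6: -132.
Profit is maximized at q = 4. AVC there is 90/4 = £22.50 ≤ P, so producing beats shutting down (which would give -£124).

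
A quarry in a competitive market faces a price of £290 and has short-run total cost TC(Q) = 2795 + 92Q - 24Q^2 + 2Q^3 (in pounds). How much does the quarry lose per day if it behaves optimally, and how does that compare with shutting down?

AVC = 92 - 24Q + 2Q^2 has its minimum £20 at Q = 6; price £290 clears that bar, so the firm operates.
MC = 92 - 48Q + 6Q^2. Setting P = MC and taking the root on the rising branch gives Q* = 11.
TR = 290·11 = 3190. TC = 2795 + 770 = 3565. Profit = 3190 − 3565 = -£375.
That loss of £375 beats the £2795 the firm would lose by shutting down; producing recovers £2420 of fixed cost.

Profit = -£375 at Q = 11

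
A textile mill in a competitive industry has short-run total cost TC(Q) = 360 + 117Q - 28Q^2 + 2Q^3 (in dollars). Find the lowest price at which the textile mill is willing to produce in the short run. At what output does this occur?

$19 per unit, at Q = 7

The firm shuts down when price falls below the minimum of average variable cost. AVC = VC/Q = 117 - 28Q + 2Q^2.
At the minimum of AVC, MC = AVC. MC = 117 - 56Q + 6Q^2; setting MC = AVC gives 4Q^2 - 28Q = 0, so Q = 7. min AVC = 19.
For P < $19 the firm produces nothing.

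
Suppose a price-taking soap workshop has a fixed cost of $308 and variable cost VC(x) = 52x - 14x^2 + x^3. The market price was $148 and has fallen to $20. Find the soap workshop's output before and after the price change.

Output falls from 12 to 8

MC = 52 - 28x + 3x^2; the shutdown threshold is min AVC = $3 (at x = 7).
With P = $148 above the shutdown price, P = MC gives x = 12.
At P = $20 ≥ min AVC, set P = MC: x = 8. The firm stays open but cuts output.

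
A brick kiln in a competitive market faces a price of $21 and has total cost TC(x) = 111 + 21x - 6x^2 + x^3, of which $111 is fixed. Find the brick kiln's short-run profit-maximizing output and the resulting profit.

Profit = -$79 at x = 4

AVC = 21 - 6x + x^2; min AVC = $12 at x = 3. Since P = $21 ≥ min AVC, the firm produces.
With MC = 21 - 12x + 3x^2, P = MC on the upward-sloping part at x* = 4.
TR = 21·4 = 84. TC = 111 + 52 = 163. Profit = 84 − 163 = -$79.
Shutting down would mean losing the fixed cost of $111, so operating at a loss of $79 is better by $32.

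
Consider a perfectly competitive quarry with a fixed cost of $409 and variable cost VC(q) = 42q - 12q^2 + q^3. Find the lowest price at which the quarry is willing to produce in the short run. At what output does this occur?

$6 per unit, at q = 6

The shutdown price is the minimum of AVC. VC = 42q - 12q^2 + q^3, so AVC = 42 - 12q + q^2.
dAVC/dq = -12 + 2q = 0 gives q = 6. min AVC = 42 - 12·6 + 6^2 = 6.
For P < $6 the firm produces nothing.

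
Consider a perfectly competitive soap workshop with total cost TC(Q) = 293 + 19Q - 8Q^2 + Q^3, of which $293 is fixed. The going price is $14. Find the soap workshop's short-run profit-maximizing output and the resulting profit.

AVC = 19 - 8Q + Q^2 has its minimum $3 at Q = 4; price $14 clears that bar, so the firm operates.
With MC = 19 - 16Q + 3Q^2, P = MC on the upward-sloping part at Q* = 5.
TR = 14·5 = 70. TC = 293 + 20 = 313. Profit = 70 − 313 = -$243.
By producing, the firm covers all variable cost plus $50 of fixed cost; shutting down would lose the full $293.

Profit = -$243 at Q = 5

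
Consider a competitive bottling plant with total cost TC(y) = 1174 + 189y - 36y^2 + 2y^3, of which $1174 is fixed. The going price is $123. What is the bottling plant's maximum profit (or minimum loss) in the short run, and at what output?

AVC = 189 - 36y + 2y^2; min AVC = $27 at y = 9. Since P = $123 ≥ min AVC, the firm produces.
MC = 189 - 72y + 6y^2. Setting P = MC and taking the root on the rising branch gives y* = 11.
TR = 123·11 = 1353. TC = 1174 + 385 = 1559. Profit = 1353 − 1559 = -$206.
By producing, the firm covers all variable cost plus $968 of fixed cost; shutting down would lose the full $1174.

Profit = -$206 at y = 11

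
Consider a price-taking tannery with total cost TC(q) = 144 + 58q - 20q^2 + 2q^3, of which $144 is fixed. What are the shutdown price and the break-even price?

Shutdown price = $8; break-even price = $34

Shutdown price = min AVC. AVC = 58 - 20q + 2q^2, with vertex at q = 5 and minimum $8.
ATC = 144/q + 58 - 20q + 2q^2. Setting dATC/dq = −144/q^2 − 20 + 4q = 0 gives q = 6 (since 4·6^3 − 20·6^2 = 144).
min ATC = 144/6 + 58 − 20·6 + 2·6^2 = $34. That is the break-even price.
For $8 ≤ P < $34 the firm produces at a loss; below $8 it shuts down.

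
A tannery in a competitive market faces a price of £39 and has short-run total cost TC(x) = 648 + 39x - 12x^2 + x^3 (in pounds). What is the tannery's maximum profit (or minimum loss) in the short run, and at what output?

Profit = -£392 at x = 8

AVC = 39 - 12x + x^2 has its minimum £3 at x = 6; price £39 clears that bar, so the firm operates.
With MC = 39 - 24x + 3x^2, P = MC on the upward-sloping part at x* = 8.
TR = 39·8 = 312. TC = 648 + 56 = 704. Profit = 312 − 704 = -£392.
By producing, the firm covers all variable cost plus £256 of fixed cost; shutting down would lose the full £648.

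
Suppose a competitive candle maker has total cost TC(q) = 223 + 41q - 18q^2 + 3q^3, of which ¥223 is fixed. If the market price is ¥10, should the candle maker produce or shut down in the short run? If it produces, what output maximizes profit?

Shut down

Strip out fixed cost: VC = 41q - 18q^2 + 3q^3. Then AVC = 41 - 18q + 3q^2 and MC = 41 - 36q + 9q^2.
The AVC parabola has its vertex at q = 18/6 = 3, where AVC = 41 - 18·3 + 3·3^2 = ¥14.
Since P = ¥10 < min AVC = ¥14, price fails to cover variable cost at any output.
The firm minimizes its loss by shutting down and losing only its fixed cost of ¥223.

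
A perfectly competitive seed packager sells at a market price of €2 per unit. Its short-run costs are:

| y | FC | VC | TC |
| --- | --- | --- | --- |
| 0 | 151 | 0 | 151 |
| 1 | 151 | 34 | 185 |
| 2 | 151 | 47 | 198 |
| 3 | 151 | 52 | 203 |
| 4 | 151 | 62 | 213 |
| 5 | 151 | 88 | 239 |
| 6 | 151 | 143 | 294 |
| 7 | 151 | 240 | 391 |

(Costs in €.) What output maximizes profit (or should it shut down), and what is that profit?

y = 0 (shut down); profit = -€151

Tabulate TR − TC: y=0: -151; y=1: -183; y=2: -194; y=3: -197; y=4: -205; y=5: -229; y=6: -282; y=7: -377.
Profit is highest at y = 0. Equivalently, the lowest AVC in the table is 62/4 ≈ €15.50 at y = 4, and P = €2 falls below it — price never covers variable cost, so the firm shuts down and loses only its fixed cost.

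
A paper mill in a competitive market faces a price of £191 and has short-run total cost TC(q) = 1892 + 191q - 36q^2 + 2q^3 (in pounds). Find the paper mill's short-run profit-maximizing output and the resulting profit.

Profit = -£164 at q = 12

AVC = 191 - 36q + 2q^2 has its minimum £29 at q = 9; price £191 clears that bar, so the firm operates.
MC = 191 - 72q + 6q^2. Setting P = MC and taking the root on the rising branch gives q* = 12.
TR = 191·12 = 2292. TC = 1892 + 564 = 2456. Profit = 2292 − 2456 = -£164.
Shutting down would mean losing the fixed cost of £1892, so operating at a loss of £164 is better by £1728.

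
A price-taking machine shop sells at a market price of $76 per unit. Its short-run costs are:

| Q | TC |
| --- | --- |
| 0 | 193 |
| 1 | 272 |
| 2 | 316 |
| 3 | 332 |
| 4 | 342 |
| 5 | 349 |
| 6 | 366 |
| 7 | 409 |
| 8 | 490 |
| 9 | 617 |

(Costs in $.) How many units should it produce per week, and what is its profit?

Q = 7; profit = $123

Profit at each row (π = 76Q − TC): Q=0: -193; Q=1: -196; Q=2: -164; Q=3: -104; Q=4: -38; Q=5: 31; Q=6: 90; Q=7: 123; Q=8: 118; Q=9: 67.
Profit is maximized at Q = 7. AVC there is 216/7 = $30.86 ≤ P, so producing beats shutting down (which would give -$193).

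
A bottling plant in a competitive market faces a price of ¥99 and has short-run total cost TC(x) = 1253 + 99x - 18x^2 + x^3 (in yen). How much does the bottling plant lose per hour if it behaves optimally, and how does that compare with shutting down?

AVC = 99 - 18x + x^2; min AVC = ¥18 at x = 9. Since P = ¥99 ≥ min AVC, the firm produces.
MC = 99 - 36x + 3x^2. Setting P = MC and taking the root on the rising branch gives x* = 12.
TR = 99·12 = 1188. TC = 1253 + 324 = 1577. Profit = 1188 − 1577 = -¥389.
That loss of ¥389 beats the ¥1253 the firm would lose by shutting down; producing recovers ¥864 of fixed cost.

Profit = -¥389 at x = 12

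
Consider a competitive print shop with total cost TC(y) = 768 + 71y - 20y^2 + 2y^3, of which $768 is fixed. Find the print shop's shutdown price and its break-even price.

AVC = 71 - 20y + 2y^2; minimized at y = 5, giving min AVC = $21. That is the shutdown price.
ATC = 768/y + 71 - 20y + 2y^2. Setting dATC/dy = −768/y^2 − 20 + 4y = 0 gives y = 8 (since 4·8^3 − 20·8^2 = 768).
min ATC = 768/8 + 71 − 20·8 + 2·8^2 = $135. That is the break-even price.
Between these two prices the firm operates at a loss; above $135 it earns a profit.

Shutdown price = $21; break-even price = $135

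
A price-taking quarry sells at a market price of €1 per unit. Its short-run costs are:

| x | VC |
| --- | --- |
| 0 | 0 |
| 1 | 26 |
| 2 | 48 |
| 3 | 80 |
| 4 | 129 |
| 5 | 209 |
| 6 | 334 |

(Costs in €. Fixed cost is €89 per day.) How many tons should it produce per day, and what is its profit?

Compute π = P·x − TC at each output: x=0: -89; x=1: -114; x=2: -135; x=3: -166; x=4: -214; x=5: -293; x=6: -417.
Profit is highest at x = 0. Equivalently, the lowest AVC in the table is 48/2 ≈ €24 at x = 2, and P = €1 falls below it — price never covers variable cost, so the firm shuts down and loses only its fixed cost.

x = 0 (shut down); profit = -€89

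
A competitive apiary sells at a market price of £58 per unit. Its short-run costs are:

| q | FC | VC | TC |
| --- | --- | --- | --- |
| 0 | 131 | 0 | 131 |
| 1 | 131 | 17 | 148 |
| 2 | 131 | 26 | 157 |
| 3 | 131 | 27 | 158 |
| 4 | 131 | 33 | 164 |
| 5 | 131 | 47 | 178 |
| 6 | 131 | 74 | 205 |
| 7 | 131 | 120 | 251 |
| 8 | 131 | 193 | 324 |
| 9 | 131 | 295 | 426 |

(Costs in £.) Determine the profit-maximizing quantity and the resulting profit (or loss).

q = 7; profit = £155

Compute π = P·q − TC at each output: q=0: -131; q=1: -90; q=2: -41; q=3: 16; q=4: 68; q=5: 112; q=6: 143; q=7: 155; q=8: 140; q=9: 96.
Profit is maximized at q = 7. AVC there is 120/7 = £17.14 ≤ P, so producing beats shutting down (which would give -£131).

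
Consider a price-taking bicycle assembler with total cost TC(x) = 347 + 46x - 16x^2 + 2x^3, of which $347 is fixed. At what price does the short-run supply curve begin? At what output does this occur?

$14 per unit, at x = 4

The shutdown price is the minimum of AVC. VC = 46x - 16x^2 + 2x^3, so AVC = 46 - 16x + 2x^2.
dAVC/dx = -16 + 4x = 0 gives x = 4. min AVC = 46 - 16·4 + 2·4^2 = 14.
So the shutdown price is $14.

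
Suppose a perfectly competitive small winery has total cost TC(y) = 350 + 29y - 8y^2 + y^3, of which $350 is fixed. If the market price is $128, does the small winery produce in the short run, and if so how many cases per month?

Variable cost is VC = 29y - 8y^2 + y^3, so AVC = VC/y = 29 - 8y + y^2 and MC = dTC/dy = 29 - 16y + 3y^2.
AVC hits its minimum where MC = AVC, at y = 4, giving min AVC = 29 - 8·4 + 4^2 = $13.
Since P = $128 ≥ min AVC = $13, price covers variable cost and the firm should produce.
Solving P = MC: -99 - 16y + 3y^2 = 0 ⇒ y = -11/3 or 9. On the upward-sloping branch, y* = 9.
Check: AVC at y = 9 is $38 ≤ P, so revenue covers variable cost.
Profit = P·y − TC = 128·9 − 692 = $460.

Produce at y = 9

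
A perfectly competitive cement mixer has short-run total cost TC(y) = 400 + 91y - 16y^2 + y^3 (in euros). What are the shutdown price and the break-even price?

AVC = 91 - 16y + y^2; minimized at y = 8, giving min AVC = €27. That is the shutdown price.
ATC = 400/y + 91 - 16y + y^2. Setting dATC/dy = −400/y^2 − 16 + 2y = 0 gives y = 10 (since 2·10^3 − 16·10^2 = 400).
min ATC = 400/10 + 91 − 16·10 + 10^2 = €71. That is the break-even price.
Between these two prices the firm operates at a loss; above €71 it earns a profit.

Shutdown price = €27; break-even price = €71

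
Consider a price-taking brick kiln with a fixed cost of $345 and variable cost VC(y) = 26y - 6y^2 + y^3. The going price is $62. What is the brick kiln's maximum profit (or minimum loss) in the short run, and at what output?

AVC = 26 - 6y + y^2; min AVC = $17 at y = 3. Since P = $62 ≥ min AVC, the firm produces.
With MC = 26 - 12y + 3y^2, P = MC on the upward-sloping part at y* = 6.
TR = 62·6 = 372. TC = 345 + 156 = 501. Profit = 372 − 501 = -$129.
Shutting down would mean losing the fixed cost of $345, so operating at a loss of $129 is better by $216.

Profit = -$129 at y = 6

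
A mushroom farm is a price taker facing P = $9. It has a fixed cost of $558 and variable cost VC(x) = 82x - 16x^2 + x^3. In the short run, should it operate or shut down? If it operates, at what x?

Shut down

Variable cost is VC = 82x - 16x^2 + x^3, so AVC = VC/x = 82 - 16x + x^2 and MC = dTC/dx = 82 - 32x + 3x^2.
The AVC parabola has its vertex at x = 16/2 = 8, where AVC = 82 - 16·8 + 8^2 = $18.
P = $9 lies below min AVC = $18; no output level covers variable cost.
Shutting down limits the loss to fixed cost, $558.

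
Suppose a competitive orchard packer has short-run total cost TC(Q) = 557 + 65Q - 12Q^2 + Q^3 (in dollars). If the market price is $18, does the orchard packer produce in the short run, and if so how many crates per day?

From TC, MC = TC'(Q) = 65 - 24Q + 3Q^2 and AVC = VC/Q = 65 - 12Q + Q^2.
AVC hits its minimum where MC = AVC, at Q = 6, giving min AVC = 65 - 12·6 + 6^2 = $29.
P = $18 lies below min AVC = $29; no output level covers variable cost.
Best response: produce nothing and absorb the $557 fixed cost.

Shut down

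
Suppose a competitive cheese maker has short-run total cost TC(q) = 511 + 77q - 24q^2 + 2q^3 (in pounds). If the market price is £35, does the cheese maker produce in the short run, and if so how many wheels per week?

From TC, MC = TC'(q) = 77 - 48q + 6q^2 and AVC = VC/q = 77 - 24q + 2q^2.
AVC hits its minimum where MC = AVC, at q = 6, giving min AVC = 77 - 24·6 + 2·6^2 = £5.
Since P = £35 ≥ min AVC = £5, price covers variable cost and the firm should produce.
Set P = MC: 35 = 77 - 48q + 6q^2 → 42 - 48q + 6q^2 = 0. The roots are q = 1 and q = 7; the profit-maximizing output is on the rising part of MC, so q* = 7.
Check: AVC at q = 7 is £7 ≤ P, so revenue covers variable cost.
Profit = P·q − TC = 35·7 − 560 = -£315, a loss, but smaller than the £511 fixed cost the firm would lose by shutting down.

Produce at q = 7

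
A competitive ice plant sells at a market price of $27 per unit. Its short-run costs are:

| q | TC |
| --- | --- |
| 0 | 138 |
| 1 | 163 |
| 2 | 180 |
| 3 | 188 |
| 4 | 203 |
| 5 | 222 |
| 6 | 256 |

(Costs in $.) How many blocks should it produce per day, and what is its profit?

q = 5; profit = -$87

Tabulate TR − TC: q=0: -138; q=1: -136; q=2: -126; q=3: -107; q=4: -95; q=5: -87; q=6: -94.
Profit is maximized at q = 5. AVC there is 84/5 = $16.80 ≤ P, so producing beats shutting down (which would give -$138).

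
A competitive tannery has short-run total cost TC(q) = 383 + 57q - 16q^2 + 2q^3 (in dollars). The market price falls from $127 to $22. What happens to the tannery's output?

MC = 57 - 32q + 6q^2; the shutdown threshold is min AVC = $25 (at q = 4).
At P = $127 ≥ min AVC, set P = MC on the rising branch: q = 7.
At P = $22 < min AVC = $25, price no longer covers variable cost at any output, so the firm shuts down: q = 0.

Output falls from 7 to 0 (the firm shuts down)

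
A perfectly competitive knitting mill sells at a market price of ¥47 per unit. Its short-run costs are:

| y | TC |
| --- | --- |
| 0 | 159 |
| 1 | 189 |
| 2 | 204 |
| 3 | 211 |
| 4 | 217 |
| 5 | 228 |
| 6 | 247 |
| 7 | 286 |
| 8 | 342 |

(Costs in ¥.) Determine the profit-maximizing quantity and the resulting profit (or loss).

Compute π = P·y − TC at each output: y=0: -159; y=1: -142; y=2: -110; y=3: -70; y=4: -29; y=5: 7; y=6: 35; y=7: 43; y=8: 34.
Profit is maximized at y = 7. AVC there is 127/7 = ¥18.14 ≤ P, so producing beats shutting down (which would give -¥159).

y = 7; profit = ¥43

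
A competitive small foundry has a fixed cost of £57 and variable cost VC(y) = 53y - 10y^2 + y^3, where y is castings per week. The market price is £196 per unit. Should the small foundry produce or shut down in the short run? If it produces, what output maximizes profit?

Produce at y = 11

From TC, MC = TC'(y) = 53 - 20y + 3y^2 and AVC = VC/y = 53 - 10y + y^2.
The AVC parabola has its vertex at y = 10/2 = 5, where AVC = 53 - 10·5 + 5^2 = £28.
Because £196 ≥ £28, revenue can cover variable cost; the firm operates.
P = MC gives -143 - 20y + 3y^2 = 0, with roots -13/3 and 11. Take the larger (rising MC): y* = 11.
Check: AVC at y = 11 is £64 ≤ P, so revenue covers variable cost.
Profit = P·y − TC = 196·11 − 761 = £1395.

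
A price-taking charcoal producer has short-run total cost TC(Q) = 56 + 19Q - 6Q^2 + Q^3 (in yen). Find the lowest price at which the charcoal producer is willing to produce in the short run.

The firm shuts down when price falls below the minimum of average variable cost. AVC = VC/Q = 19 - 6Q + Q^2.
At the minimum of AVC, MC = AVC. MC = 19 - 12Q + 3Q^2; setting MC = AVC gives 2Q^2 - 6Q = 0, so Q = 3. min AVC = 10.
The firm shuts down for any P below ¥10.

¥10 per unit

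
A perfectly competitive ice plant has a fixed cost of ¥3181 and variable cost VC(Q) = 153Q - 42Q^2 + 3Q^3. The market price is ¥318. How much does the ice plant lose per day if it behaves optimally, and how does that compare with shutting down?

AVC = 153 - 42Q + 3Q^2 has its minimum ¥6 at Q = 7; price ¥318 clears that bar, so the firm operates.
With MC = 153 - 84Q + 9Q^2, P = MC on the upward-sloping part at Q* = 11.
TR = 318·11 = 3498. TC = 3181 + 594 = 3775. Profit = 3498 − 3775 = -¥277.
Shutting down would mean losing the fixed cost of ¥3181, so operating at a loss of ¥277 is better by ¥2904.

Profit = -¥277 at Q = 11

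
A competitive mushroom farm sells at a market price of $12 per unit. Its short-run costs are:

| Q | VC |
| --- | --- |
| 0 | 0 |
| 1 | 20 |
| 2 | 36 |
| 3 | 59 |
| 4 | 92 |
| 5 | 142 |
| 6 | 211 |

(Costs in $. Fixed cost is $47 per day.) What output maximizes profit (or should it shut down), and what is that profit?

Profit at each row (π = 12Q − TC): Q=0: -47; Q=1: -55; Q=2: -59; Q=3: -70; Q=4: -91; Q=5: -129; Q=6: -186.
Profit is highest at Q = 0. Equivalently, the lowest AVC in the table is 36/2 ≈ $18 at Q = 2, and P = $12 falls below it — price never covers variable cost, so the firm shuts down and loses only its fixed cost.

Q = 0 (shut down); profit = -$47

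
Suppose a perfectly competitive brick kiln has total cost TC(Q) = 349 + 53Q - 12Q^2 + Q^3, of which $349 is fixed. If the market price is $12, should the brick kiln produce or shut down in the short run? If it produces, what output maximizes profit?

Variable cost is VC = 53Q - 12Q^2 + Q^3, so AVC = VC/Q = 53 - 12Q + Q^2 and MC = dTC/dQ = 53 - 24Q + 3Q^2.
AVC hits its minimum where MC = AVC, at Q = 6, giving min AVC = 53 - 12·6 + 6^2 = $17.
P = $12 lies below min AVC = $17; no output level covers variable cost.
Best response: produce nothing and absorb the $349 fixed cost.

Shut down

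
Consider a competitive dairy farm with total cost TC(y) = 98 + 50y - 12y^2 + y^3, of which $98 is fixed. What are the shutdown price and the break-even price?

Shutdown price = $14; break-even price = $29

AVC = 50 - 12y + y^2; minimized at y = 6, giving min AVC = $14. That is the shutdown price.
ATC = 98/y + 50 - 12y + y^2. Setting dATC/dy = −98/y^2 − 12 + 2y = 0 gives y = 7 (since 2·7^3 − 12·7^2 = 98).
min ATC = 98/7 + 50 − 12·7 + 7^2 = $29. That is the break-even price.
Between these two prices the firm operates at a loss; above $29 it earns a profit.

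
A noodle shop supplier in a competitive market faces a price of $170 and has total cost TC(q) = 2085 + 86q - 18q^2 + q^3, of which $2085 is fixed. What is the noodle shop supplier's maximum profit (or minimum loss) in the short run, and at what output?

Profit = -$125 at q = 14

AVC = 86 - 18q + q^2 has its minimum $5 at q = 9; price $170 clears that bar, so the firm operates.
With MC = 86 - 36q + 3q^2, P = MC on the upward-sloping part at q* = 14.
TR = 170·14 = 2380. TC = 2085 + 420 = 2505. Profit = 2380 − 2505 = -$125.
Shutting down would mean losing the fixed cost of $2085, so operating at a loss of $125 is better by $1960.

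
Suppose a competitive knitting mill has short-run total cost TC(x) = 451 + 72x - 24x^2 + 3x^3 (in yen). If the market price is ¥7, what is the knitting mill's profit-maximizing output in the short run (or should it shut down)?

Shut down

Strip out fixed cost: VC = 72x - 24x^2 + 3x^3. Then AVC = 72 - 24x + 3x^2 and MC = 72 - 48x + 9x^2.
AVC hits its minimum where MC = AVC, at x = 4, giving min AVC = 72 - 24·4 + 3·4^2 = ¥24.
With P < min AVC (¥7 < ¥24), every unit sold adds to the loss.
Best response: produce nothing and absorb the ¥451 fixed cost.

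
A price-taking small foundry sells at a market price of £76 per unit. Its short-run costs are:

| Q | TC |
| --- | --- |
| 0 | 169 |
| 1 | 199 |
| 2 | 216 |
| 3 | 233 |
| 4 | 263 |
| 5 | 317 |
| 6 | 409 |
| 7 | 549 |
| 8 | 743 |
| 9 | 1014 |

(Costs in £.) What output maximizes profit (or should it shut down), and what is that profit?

Q = 5; profit = £63

Profit at each row (π = 76Q − TC): Q=0: -169; Q=1: -123; Q=2: -64; Q=3: -5; Q=4: 41; Q=5: 63; Q=6: 47; Q=7: -17; Q=8: -135; Q=9: -330.
Profit is maximized at Q = 5. AVC there is 148/5 = £29.60 ≤ P, so producing beats shutting down (which would give -£169).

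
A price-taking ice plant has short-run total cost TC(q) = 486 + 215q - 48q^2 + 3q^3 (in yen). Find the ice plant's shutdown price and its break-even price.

Shutdown price = min AVC. AVC = 215 - 48q + 3q^2, with vertex at q = 8 and minimum ¥23.
ATC = 486/q + 215 - 48q + 3q^2. Setting dATC/dq = −486/q^2 − 48 + 6q = 0 gives q = 9 (since 6·9^3 − 48·9^2 = 486).
min ATC = 486/9 + 215 − 48·9 + 3·9^2 = ¥80. That is the break-even price.
Between these two prices the firm operates at a loss; above ¥80 it earns a profit.

Shutdown price = ¥23; break-even price = ¥80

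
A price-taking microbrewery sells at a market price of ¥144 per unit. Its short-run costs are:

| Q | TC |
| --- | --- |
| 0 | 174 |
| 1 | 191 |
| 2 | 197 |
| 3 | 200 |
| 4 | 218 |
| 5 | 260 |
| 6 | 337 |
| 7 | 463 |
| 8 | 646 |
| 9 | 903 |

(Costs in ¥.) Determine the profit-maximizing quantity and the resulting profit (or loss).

Profit at each row (π = 144Q − TC): Q=0: -174; Q=1: -47; Q=2: 91; Q=3: 232; Q=4: 358; Q=5: 460; Q=6: 527; Q=7: 545; Q=8: 506; Q=9: 393.
Profit is maximized at Q = 7. AVC there is 289/7 = ¥41.29 ≤ P, so producing beats shutting down (which would give -¥174).

Q = 7; profit = ¥545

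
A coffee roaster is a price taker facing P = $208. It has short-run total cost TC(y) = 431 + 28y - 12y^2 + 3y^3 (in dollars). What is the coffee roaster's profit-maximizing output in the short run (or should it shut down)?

From TC, MC = TC'(y) = 28 - 24y + 9y^2 and AVC = VC/y = 28 - 12y + 3y^2.
AVC is minimized where dAVC/dy = -12 + 6y = 0, at y = 2; min AVC = 28 - 12·2 + 3·2^2 = $16.
Since P = $208 ≥ min AVC = $16, price covers variable cost and the firm should produce.
Solving P = MC: -180 - 24y + 9y^2 = 0 ⇒ y = -10/3 or 6. On the upward-sloping branch, y* = 6.
Check: AVC at y = 6 is $64 ≤ P, so revenue covers variable cost.
Profit = P·y − TC = 208·6 − 815 = $433.

Produce at y = 6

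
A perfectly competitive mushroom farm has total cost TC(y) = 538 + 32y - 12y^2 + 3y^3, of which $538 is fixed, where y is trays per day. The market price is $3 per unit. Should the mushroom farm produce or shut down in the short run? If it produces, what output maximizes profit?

Shut down

Strip out fixed cost: VC = 32y - 12y^2 + 3y^3. Then AVC = 32 - 12y + 3y^2 and MC = 32 - 24y + 9y^2.
AVC is minimized where dAVC/dy = -12 + 6y = 0, at y = 2; min AVC = 32 - 12·2 + 3·2^2 = $20.
Since P = $3 < min AVC = $20, price fails to cover variable cost at any output.
The firm minimizes its loss by shutting down and losing only its fixed cost of $538.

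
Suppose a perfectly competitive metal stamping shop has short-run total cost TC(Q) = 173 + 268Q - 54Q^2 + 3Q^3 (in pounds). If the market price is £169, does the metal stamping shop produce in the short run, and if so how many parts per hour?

From TC, MC = TC'(Q) = 268 - 108Q + 9Q^2 and AVC = VC/Q = 268 - 54Q + 3Q^2.
The AVC parabola has its vertex at Q = 54/6 = 9, where AVC = 268 - 54·9 + 3·9^2 = £25.
P = £169 exceeds min AVC = £25, so the firm stays open.
P = MC gives 99 - 108Q + 9Q^2 = 0, with roots 1 and 11. Take the larger (rising MC): Q* = 11.
Check: AVC at Q = 11 is £37 ≤ P, so revenue covers variable cost.
Profit = P·Q − TC = 169·11 − 580 = £1279.

Produce at Q = 11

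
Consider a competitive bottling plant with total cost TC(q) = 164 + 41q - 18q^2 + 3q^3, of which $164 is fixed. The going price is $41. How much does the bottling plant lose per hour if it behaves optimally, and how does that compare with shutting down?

AVC = 41 - 18q + 3q^2 has its minimum $14 at q = 3; price $41 clears that bar, so the firm operates.
MC = 41 - 36q + 9q^2. Setting P = MC and taking the root on the rising branch gives q* = 4.
TR = 41·4 = 164. TC = 164 + 68 = 232. Profit = 164 − 232 = -$68.
That loss of $68 beats the $164 the firm would lose by shutting down; producing recovers $96 of fixed cost.

Profit = -$68 at q = 4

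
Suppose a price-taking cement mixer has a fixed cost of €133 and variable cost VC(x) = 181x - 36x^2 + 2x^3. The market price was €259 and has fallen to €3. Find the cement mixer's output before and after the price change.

AVC = 181 - 36x + 2x^2, minimized at x = 9 where min AVC = €19. MC = 181 - 72x + 6x^2.
At P = €259 ≥ min AVC, set P = MC on the rising branch: x = 13.
At P = €3 < min AVC = €19, price no longer covers variable cost at any output, so the firm shuts down: x = 0.

Output falls from 13 to 0 (the firm shuts down)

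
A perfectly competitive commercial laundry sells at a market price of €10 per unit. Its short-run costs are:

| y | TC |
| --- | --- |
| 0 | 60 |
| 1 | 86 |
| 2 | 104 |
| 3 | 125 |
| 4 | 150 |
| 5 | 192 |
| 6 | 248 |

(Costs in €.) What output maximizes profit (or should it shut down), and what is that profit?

Tabulate TR − TC: y=0: -60; y=1: -76; y=2: -84; y=3: -95; y=4: -110; y=5: -142; y=6: -188.
Profit is highest at y = 0. Equivalently, the lowest AVC in the table is 65/3 ≈ €21.67 at y = 3, and P = €10 falls below it — price never covers variable cost, so the firm shuts down and loses only its fixed cost.

y = 0 (shut down); profit = -€60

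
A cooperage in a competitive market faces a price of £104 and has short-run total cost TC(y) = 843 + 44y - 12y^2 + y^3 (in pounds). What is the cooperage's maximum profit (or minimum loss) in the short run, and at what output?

Profit = -£43 at y = 10

AVC = 44 - 12y + y^2; min AVC = £8 at y = 6. Since P = £104 ≥ min AVC, the firm produces.
With MC = 44 - 24y + 3y^2, P = MC on the upward-sloping part at y* = 10.
TR = 104·10 = 1040. TC = 843 + 240 = 1083. Profit = 1040 − 1083 = -£43.
By producing, the firm covers all variable cost plus £800 of fixed cost; shutting down would lose the full £843.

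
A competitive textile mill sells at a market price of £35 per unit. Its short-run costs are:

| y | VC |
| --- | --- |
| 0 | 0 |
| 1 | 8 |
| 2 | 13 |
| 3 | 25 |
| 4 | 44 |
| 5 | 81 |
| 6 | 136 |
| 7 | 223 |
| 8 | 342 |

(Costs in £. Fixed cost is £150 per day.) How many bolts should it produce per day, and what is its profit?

y = 4; profit = -£54

Profit at each row (π = 35y − TC): y=0: -150; y=1: -123; y=2: -93; y=3: -70; y=4: -54; y=5: -56; y=6: -76; y=7: -128; y=8: -212.
Profit is maximized at y = 4. AVC there is 44/4 = £11 ≤ P, so producing beats shutting down (which would give -£150).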